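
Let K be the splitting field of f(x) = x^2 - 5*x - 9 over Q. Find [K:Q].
[K:Q] = 2

The discriminant of x^2 + (-5)*x + (-9) is b^2 - 4c = 25 - (-36) = 61. Since 61 is not a perfect square in Q, the polynomial is irreducible over Q. Its two roots generate a degree-2 extension, so [K:Q] = 2.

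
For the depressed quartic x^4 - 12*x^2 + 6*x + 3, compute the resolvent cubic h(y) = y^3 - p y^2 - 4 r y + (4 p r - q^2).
h(y) = y^3 + 12*y^2 - 12*y - 180

Identify coefficients: p = -12, q = 6, r = 3.
Plug into h(y) = y^3 - p y^2 - 4 r y + (4 p r - q^2):
  h(y) = y^3 - (-12) y^2 - 4*(3) y + (4*(-12)*(3) - (6)^2)
       = y^3 + (12) y^2 + (-12) y + (-180).
Simplifying: h(y) = y^3 + 12*y^2 - 12*y - 180.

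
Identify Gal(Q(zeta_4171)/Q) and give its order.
|Gal(Q(zeta_4171)/Q)| = phi(4171) = 4032; group ≅ (Z/4171Z)^* ≅ Z/42Z × Z/96Z

The n-th cyclotomic polynomial Φ_4171(x) is the minimal polynomial of zeta_4171 over Q and has degree phi(4171) = 4032. So Q(zeta_4171) is a degree-4032 Galois extension with Galois group (Z/4171Z)^*. By CRT, (Z/4171Z)^* ≅ (Z/43Z)^* × (Z/97Z)^*. Each prime-power unit group is (Z/43Z)^* ≅ Z/42Z; (Z/97Z)^* ≅ Z/96Z. Hence Gal(Q(zeta_4171)/Q) ≅ Z/42Z × Z/96Z.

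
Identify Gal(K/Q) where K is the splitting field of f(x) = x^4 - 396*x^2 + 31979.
Gal(K/Q) = V_4 (Klein four-group, Z/2Z × Z/2Z)

f factors as (x^2 - 283)(x^2 - 113), so the splitting field is K = Q(sqrt(283), sqrt(113)). The elements 283, 113, 31979 are all non-squares in Q, so sqrt(283) and sqrt(113) generate independent quadratic extensions. Thus [K:Q] = 4 and Gal(K/Q) is generated by the two order-2 automorphisms sqrt(283) ↦ -sqrt(283) and sqrt(113) ↦ -sqrt(113), giving V_4.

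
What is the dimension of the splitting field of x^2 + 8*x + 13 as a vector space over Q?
[K:Q] = 2

The discriminant of x^2 + (8)*x + (13) is b^2 - 4c = 64 - (52) = 12. Since 12 is not a perfect square in Q, the polynomial is irreducible over Q. Its two roots generate a degree-2 extension, so [K:Q] = 2.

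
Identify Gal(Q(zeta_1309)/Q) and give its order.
|Gal(Q(zeta_1309)/Q)| = phi(1309) = 960; group ≅ (Z/1309Z)^* ≅ Z/6Z × Z/10Z × Z/16Z

The n-th cyclotomic polynomial Φ_1309(x) is the minimal polynomial of zeta_1309 over Q and has degree phi(1309) = 960. So Q(zeta_1309) is a degree-960 Galois extension with Galois group (Z/1309Z)^*. By CRT, (Z/1309Z)^* ≅ (Z/7Z)^* × (Z/11Z)^* × (Z/17Z)^*. Each prime-power unit group is (Z/7Z)^* ≅ Z/6Z; (Z/11Z)^* ≅ Z/10Z; (Z/17Z)^* ≅ Z/16Z. Hence Gal(Q(zeta_1309)/Q) ≅ Z/6Z × Z/10Z × Z/16Z.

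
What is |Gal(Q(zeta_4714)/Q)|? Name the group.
|Gal(Q(zeta_4714)/Q)| = phi(4714) = 2356; group ≅ (Z/4714Z)^* ≅ Z/2356Z

The n-th cyclotomic polynomial Φ_4714(x) is the minimal polynomial of zeta_4714 over Q and has degree phi(4714) = 2356. So Q(zeta_4714) is a degree-2356 Galois extension with Galois group (Z/4714Z)^*. By CRT, (Z/4714Z)^* ≅ (Z/2Z)^* × (Z/2357Z)^*. Each prime-power unit group is (Z/2Z)^* ≅ trivial group (order 1); (Z/2357Z)^* ≅ Z/2356Z. Hence Gal(Q(zeta_4714)/Q) ≅ Z/2356Z.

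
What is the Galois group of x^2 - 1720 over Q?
Gal(K/Q) = Z/2Z (cyclic of order 2)

x^2 - 1720 is irreducible over Q since 1720 is not a rational square. The splitting field Q(sqrt(1720)) has degree 2 over Q, and its unique nontrivial automorphism is sqrt(1720) ↦ -sqrt(1720). Hence Gal(Q(sqrt(1720))/Q) = Z/2Z.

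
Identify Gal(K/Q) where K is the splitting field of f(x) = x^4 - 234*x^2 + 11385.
Gal(K/Q) = V_4 (Klein four-group, Z/2Z × Z/2Z)

f factors as (x^2 - 165)(x^2 - 69), so the splitting field is K = Q(sqrt(165), sqrt(69)). The elements 165, 69, 11385 are all non-squares in Q, so sqrt(165) and sqrt(69) generate independent quadratic extensions. Thus [K:Q] = 4 and Gal(K/Q) is generated by the two order-2 automorphisms sqrt(165) ↦ -sqrt(165) and sqrt(69) ↦ -sqrt(69), giving V_4.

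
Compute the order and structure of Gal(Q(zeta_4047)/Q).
|Gal(Q(zeta_4047)/Q)| = phi(4047) = 2520; group ≅ (Z/4047Z)^* ≅ Z/2Z × Z/18Z × Z/70Z

The n-th cyclotomic polynomial Φ_4047(x) is the minimal polynomial of zeta_4047 over Q and has degree phi(4047) = 2520. So Q(zeta_4047) is a degree-2520 Galois extension with Galois group (Z/4047Z)^*. By CRT, (Z/4047Z)^* ≅ (Z/3Z)^* × (Z/19Z)^* × (Z/71Z)^*. Each prime-power unit group is (Z/3Z)^* ≅ Z/2Z; (Z/19Z)^* ≅ Z/18Z; (Z/71Z)^* ≅ Z/70Z. Hence Gal(Q(zeta_4047)/Q) ≅ Z/2Z × Z/18Z × Z/70Z.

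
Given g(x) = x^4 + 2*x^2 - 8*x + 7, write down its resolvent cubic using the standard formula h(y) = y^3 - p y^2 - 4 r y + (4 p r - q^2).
h(y) = y^3 - 2*y^2 - 28*y - 8

Identify coefficients: p = 2, q = -8, r = 7.
Plug into h(y) = y^3 - p y^2 - 4 r y + (4 p r - q^2):
  h(y) = y^3 - (2) y^2 - 4*(7) y + (4*(2)*(7) - (-8)^2)
       = y^3 + (-2) y^2 + (-28) y + (-8).
Simplifying: h(y) = y^3 - 2*y^2 - 28*y - 8.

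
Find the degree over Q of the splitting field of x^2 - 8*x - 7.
[K:Q] = 2

The discriminant of x^2 + (-8)*x + (-7) is b^2 - 4c = 64 - (-28) = 92. Since 92 is not a perfect square in Q, the polynomial is irreducible over Q. Its two roots generate a degree-2 extension, so [K:Q] = 2.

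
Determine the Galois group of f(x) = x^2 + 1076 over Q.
Gal(K/Q) = Z/2Z (cyclic of order 2)

x^2 + 1076 is irreducible over Q since -1076 is not a rational square. The splitting field Q(sqrt(-1076)) has degree 2 over Q, and its unique nontrivial automorphism is sqrt(-1076) ↦ -sqrt(-1076). Hence Gal(Q(sqrt(-1076))/Q) = Z/2Z.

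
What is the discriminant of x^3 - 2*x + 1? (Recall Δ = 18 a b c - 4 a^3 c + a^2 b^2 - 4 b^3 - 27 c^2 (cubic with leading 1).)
Δ = 5

For x^3 + a x^2 + b x + c the discriminant is Δ = 18 a b c - 4 a^3 c + a^2 b^2 - 4 b^3 - 27 c^2.
Plug a = 0, b = -2, c = 1:
  18*(0)*(-2)*(1) - 4*(0)^3*(1) + (0)^2*(-2)^2 - 4*(-2)^3 - 27*(1)^2
  = 0 + (0) + 0 + (32) + (-27)
  = 5.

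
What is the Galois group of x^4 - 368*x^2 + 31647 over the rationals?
Gal(K/Q) = V_4 (Klein four-group, Z/2Z × Z/2Z)

f factors as (x^2 - 231)(x^2 - 137), so the splitting field is K = Q(sqrt(231), sqrt(137)). The elements 231, 137, 31647 are all non-squares in Q, so sqrt(231) and sqrt(137) generate independent quadratic extensions. Thus [K:Q] = 4 and Gal(K/Q) is generated by the two order-2 automorphisms sqrt(231) ↦ -sqrt(231) and sqrt(137) ↦ -sqrt(137), giving V_4.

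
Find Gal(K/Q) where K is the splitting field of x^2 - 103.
Gal(K/Q) = Z/2Z (cyclic of order 2)

x^2 - 103 is irreducible over Q since 103 is not a rational square. The splitting field Q(sqrt(103)) has degree 2 over Q, and its unique nontrivial automorphism is sqrt(103) ↦ -sqrt(103). Hence Gal(Q(sqrt(103))/Q) = Z/2Z.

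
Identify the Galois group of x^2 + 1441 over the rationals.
Gal(K/Q) = Z/2Z (cyclic of order 2)

x^2 + 1441 is irreducible over Q since -1441 is not a rational square. The splitting field Q(sqrt(-1441)) has degree 2 over Q, and its unique nontrivial automorphism is sqrt(-1441) ↦ -sqrt(-1441). Hence Gal(Q(sqrt(-1441))/Q) = Z/2Z.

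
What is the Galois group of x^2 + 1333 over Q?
Gal(K/Q) = Z/2Z (cyclic of order 2)

x^2 + 1333 is irreducible over Q since -1333 is not a rational square. The splitting field Q(sqrt(-1333)) has degree 2 over Q, and its unique nontrivial automorphism is sqrt(-1333) ↦ -sqrt(-1333). Hence Gal(Q(sqrt(-1333))/Q) = Z/2Z.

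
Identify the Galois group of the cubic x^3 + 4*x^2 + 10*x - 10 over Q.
Gal(K/Q) = S_3 (symmetric group of order 6)

Compute the discriminant of x^3 + (4)*x^2 + (10)*x + (-10): Δ = -9740. Since Δ is not a rational square, the Galois group is not contained in A_3; it must be the full S_3 (irreducibility of the cubic rules out anything smaller).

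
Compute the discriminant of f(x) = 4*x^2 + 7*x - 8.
Δ = 177

For a quadratic a x^2 + b x + c the discriminant is Δ = b^2 - 4ac = (7)^2 - 4*(4)*(-8) = 49 - (-128) = 177.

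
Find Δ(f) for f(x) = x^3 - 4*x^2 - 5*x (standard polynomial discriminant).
Δ = 900

For x^3 + a x^2 + b x + c the discriminant is Δ = 18 a b c - 4 a^3 c + a^2 b^2 - 4 b^3 - 27 c^2.
Plug a = -4, b = -5, c = 0:
  18*(-4)*(-5)*(0) - 4*(-4)^3*(0) + (-4)^2*(-5)^2 - 4*(-5)^3 - 27*(0)^2
  = 0 + (0) + 400 + (500) + (0)
  = 900.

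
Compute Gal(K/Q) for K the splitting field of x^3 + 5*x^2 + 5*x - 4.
Gal(K/Q) = S_3 (symmetric group of order 6)

Compute the discriminant of x^3 + (5)*x^2 + (5)*x + (-4): Δ = -107. Since Δ is not a rational square, the Galois group is not contained in A_3; it must be the full S_3 (irreducibility of the cubic rules out anything smaller).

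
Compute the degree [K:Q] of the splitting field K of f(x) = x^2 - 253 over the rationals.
[K:Q] = 2

The polynomial x^2 - 253 is irreducible over Q since 253 is not a perfect square. Its splitting field is Q(sqrt(253)), which has degree 2 over Q.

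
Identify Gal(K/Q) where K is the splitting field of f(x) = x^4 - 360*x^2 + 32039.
Gal(K/Q) = V_4 (Klein four-group, Z/2Z × Z/2Z)

f factors as (x^2 - 161)(x^2 - 199), so the splitting field is K = Q(sqrt(161), sqrt(199)). The elements 161, 199, 32039 are all non-squares in Q, so sqrt(161) and sqrt(199) generate independent quadratic extensions. Thus [K:Q] = 4 and Gal(K/Q) is generated by the two order-2 automorphisms sqrt(161) ↦ -sqrt(161) and sqrt(199) ↦ -sqrt(199), giving V_4.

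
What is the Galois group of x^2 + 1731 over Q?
Gal(K/Q) = Z/2Z (cyclic of order 2)

x^2 + 1731 is irreducible over Q since -1731 is not a rational square. The splitting field Q(sqrt(-1731)) has degree 2 over Q, and its unique nontrivial automorphism is sqrt(-1731) ↦ -sqrt(-1731). Hence Gal(Q(sqrt(-1731))/Q) = Z/2Z.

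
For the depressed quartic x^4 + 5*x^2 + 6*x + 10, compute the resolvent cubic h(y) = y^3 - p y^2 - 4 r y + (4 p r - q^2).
h(y) = y^3 - 5*y^2 - 40*y + 164

Identify coefficients: p = 5, q = 6, r = 10.
Plug into h(y) = y^3 - p y^2 - 4 r y + (4 p r - q^2):
  h(y) = y^3 - (5) y^2 - 4*(10) y + (4*(5)*(10) - (6)^2)
       = y^3 + (-5) y^2 + (-40) y + (164).
Simplifying: h(y) = y^3 - 5*y^2 - 40*y + 164.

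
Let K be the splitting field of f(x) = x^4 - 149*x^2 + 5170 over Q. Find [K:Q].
[K:Q] = 4

f factors as (x^2 - 94)(x^2 - 55); the splitting field is K = Q(sqrt(94), sqrt(55)). Since 94, 55, and 5170 are all non-squares in Q, the three subfields Q(sqrt(94)), Q(sqrt(55)), Q(sqrt(5170)) are distinct degree-2 extensions, so [K:Q] = 4 (Klein four Galois group).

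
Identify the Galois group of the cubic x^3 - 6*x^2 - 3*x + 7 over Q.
Gal(K/Q) = S_3 (symmetric group of order 6)

Compute the discriminant of x^3 + (-6)*x^2 + (-3)*x + (7): Δ = 7425. Since Δ is not a rational square, the Galois group is not contained in A_3; it must be the full S_3 (irreducibility of the cubic rules out anything smaller).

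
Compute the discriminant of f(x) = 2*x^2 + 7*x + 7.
Δ = -7

For a quadratic a x^2 + b x + c the discriminant is Δ = b^2 - 4ac = (7)^2 - 4*(2)*(7) = 49 - (56) = -7.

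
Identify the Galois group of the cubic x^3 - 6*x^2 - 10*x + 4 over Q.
Gal(K/Q) = S_3 (symmetric group of order 6)

Compute the discriminant of x^3 + (-6)*x^2 + (-10)*x + (4): Δ = 14944. Since Δ is not a rational square, the Galois group is not contained in A_3; it must be the full S_3 (irreducibility of the cubic rules out anything smaller).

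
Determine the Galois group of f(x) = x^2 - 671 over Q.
Gal(K/Q) = Z/2Z (cyclic of order 2)

x^2 - 671 is irreducible over Q since 671 is not a rational square. The splitting field Q(sqrt(671)) has degree 2 over Q, and its unique nontrivial automorphism is sqrt(671) ↦ -sqrt(671). Hence Gal(Q(sqrt(671))/Q) = Z/2Z.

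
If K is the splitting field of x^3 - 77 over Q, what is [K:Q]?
[K:Q] = 6

x^3 - 77 has one real root r = 77^(1/3) and two complex roots r*zeta_3, r*zeta_3^2 where zeta_3 = e^(2*pi*i/3). The splitting field is Q(r, zeta_3). [Q(r):Q] = 3 and [Q(zeta_3):Q] = 2 with gcd = 1, so [Q(r, zeta_3):Q] = 3 * 2 = 6.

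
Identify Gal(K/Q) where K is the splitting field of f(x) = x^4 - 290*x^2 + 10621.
Gal(K/Q) = V_4 (Klein four-group, Z/2Z × Z/2Z)

f factors as (x^2 - 247)(x^2 - 43), so the splitting field is K = Q(sqrt(247), sqrt(43)). The elements 247, 43, 10621 are all non-squares in Q, so sqrt(247) and sqrt(43) generate independent quadratic extensions. Thus [K:Q] = 4 and Gal(K/Q) is generated by the two order-2 automorphisms sqrt(247) ↦ -sqrt(247) and sqrt(43) ↦ -sqrt(43), giving V_4.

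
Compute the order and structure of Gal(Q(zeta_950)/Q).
|Gal(Q(zeta_950)/Q)| = phi(950) = 360; group ≅ (Z/950Z)^* ≅ Z/18Z × Z/20Z

The n-th cyclotomic polynomial Φ_950(x) is the minimal polynomial of zeta_950 over Q and has degree phi(950) = 360. So Q(zeta_950) is a degree-360 Galois extension with Galois group (Z/950Z)^*. By CRT, (Z/950Z)^* ≅ (Z/2Z)^* × (Z/25Z)^* × (Z/19Z)^*. Each prime-power unit group is (Z/2Z)^* ≅ trivial group (order 1); (Z/25Z)^* ≅ Z/20Z; (Z/19Z)^* ≅ Z/18Z. Hence Gal(Q(zeta_950)/Q) ≅ Z/18Z × Z/20Z.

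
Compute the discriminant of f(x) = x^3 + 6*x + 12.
Δ = -4752

For a depressed cubic x^3 + p x + q the discriminant is Δ = -4 p^3 - 27 q^2 = -4*(6)^3 - 27*(12)^2 = -864 - 3888 = -4752.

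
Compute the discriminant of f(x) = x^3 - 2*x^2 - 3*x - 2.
Δ = -244

For x^3 + a x^2 + b x + c the discriminant is Δ = 18 a b c - 4 a^3 c + a^2 b^2 - 4 b^3 - 27 c^2.
Plug a = -2, b = -3, c = -2:
  18*(-2)*(-3)*(-2) - 4*(-2)^3*(-2) + (-2)^2*(-3)^2 - 4*(-3)^3 - 27*(-2)^2
  = -216 + (-64) + 36 + (108) + (-108)
  = -244.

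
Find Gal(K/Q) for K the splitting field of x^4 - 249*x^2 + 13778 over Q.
Gal(K/Q) = V_4 (Klein four-group, Z/2Z × Z/2Z)

f factors as (x^2 - 83)(x^2 - 166), so the splitting field is K = Q(sqrt(83), sqrt(166)). The elements 83, 166, 13778 are all non-squares in Q, so sqrt(83) and sqrt(166) generate independent quadratic extensions. Thus [K:Q] = 4 and Gal(K/Q) is generated by the two order-2 automorphisms sqrt(83) ↦ -sqrt(83) and sqrt(166) ↦ -sqrt(166), giving V_4.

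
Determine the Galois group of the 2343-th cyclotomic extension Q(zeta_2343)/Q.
|Gal(Q(zeta_2343)/Q)| = phi(2343) = 1400; group ≅ (Z/2343Z)^* ≅ Z/2Z × Z/10Z × Z/70Z

The n-th cyclotomic polynomial Φ_2343(x) is the minimal polynomial of zeta_2343 over Q and has degree phi(2343) = 1400. So Q(zeta_2343) is a degree-1400 Galois extension with Galois group (Z/2343Z)^*. By CRT, (Z/2343Z)^* ≅ (Z/3Z)^* × (Z/11Z)^* × (Z/71Z)^*. Each prime-power unit group is (Z/3Z)^* ≅ Z/2Z; (Z/11Z)^* ≅ Z/10Z; (Z/71Z)^* ≅ Z/70Z. Hence Gal(Q(zeta_2343)/Q) ≅ Z/2Z × Z/10Z × Z/70Z.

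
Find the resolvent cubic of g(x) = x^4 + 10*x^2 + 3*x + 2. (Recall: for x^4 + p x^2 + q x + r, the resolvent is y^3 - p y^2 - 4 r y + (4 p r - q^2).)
h(y) = y^3 - 10*y^2 - 8*y + 71

Identify coefficients: p = 10, q = 3, r = 2.
Plug into h(y) = y^3 - p y^2 - 4 r y + (4 p r - q^2):
  h(y) = y^3 - (10) y^2 - 4*(2) y + (4*(10)*(2) - (3)^2)
       = y^3 + (-10) y^2 + (-8) y + (71).
Simplifying: h(y) = y^3 - 10*y^2 - 8*y + 71.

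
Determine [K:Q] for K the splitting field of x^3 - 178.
[K:Q] = 6

x^3 - 178 has one real root r = 178^(1/3) and two complex roots r*zeta_3, r*zeta_3^2 where zeta_3 = e^(2*pi*i/3). The splitting field is Q(r, zeta_3). [Q(r):Q] = 3 and [Q(zeta_3):Q] = 2 with gcd = 1, so [Q(r, zeta_3):Q] = 3 * 2 = 6.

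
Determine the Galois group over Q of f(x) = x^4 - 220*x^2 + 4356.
Gal(K/Q) = Z/2Z (cyclic of order 2)

f factors as (x^2 - 22)(x^2 - 198), so the splitting field is K = Q(sqrt(22), sqrt(198)). The squarefree part of 22 is 22 and the squarefree part of 198 is also 22, so sqrt(22) and sqrt(198) are both rational multiples of sqrt(22). Hence Q(sqrt(22)) = Q(sqrt(198)) = Q(sqrt(22)), and the splitting field collapses to a single degree-2 extension with Galois group Z/2Z.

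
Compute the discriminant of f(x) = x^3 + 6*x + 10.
Δ = -3564

For a depressed cubic x^3 + p x + q the discriminant is Δ = -4 p^3 - 27 q^2 = -4*(6)^3 - 27*(10)^2 = -864 - 2700 = -3564.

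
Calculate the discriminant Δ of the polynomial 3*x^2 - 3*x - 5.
Δ = 69

For a quadratic a x^2 + b x + c the discriminant is Δ = b^2 - 4ac = (-3)^2 - 4*(3)*(-5) = 9 - (-60) = 69.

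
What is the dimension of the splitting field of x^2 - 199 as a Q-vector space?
[K:Q] = 2

The polynomial x^2 - 199 is irreducible over Q since 199 is not a perfect square. Its splitting field is Q(sqrt(199)), which has degree 2 over Q.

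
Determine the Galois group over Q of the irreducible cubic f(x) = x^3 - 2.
Gal(K/Q) = S_3 (symmetric group of order 6)

Compute the discriminant of x^3 + (0)*x^2 + (0)*x + (-2): Δ = -108. Since Δ is not a rational square, the Galois group is not contained in A_3; it must be the full S_3 (irreducibility of the cubic rules out anything smaller).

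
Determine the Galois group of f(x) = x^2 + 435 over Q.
Gal(K/Q) = Z/2Z (cyclic of order 2)

x^2 + 435 is irreducible over Q since -435 is not a rational square. The splitting field Q(sqrt(-435)) has degree 2 over Q, and its unique nontrivial automorphism is sqrt(-435) ↦ -sqrt(-435). Hence Gal(Q(sqrt(-435))/Q) = Z/2Z.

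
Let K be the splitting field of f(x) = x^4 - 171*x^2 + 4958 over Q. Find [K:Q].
[K:Q] = 4

f factors as (x^2 - 37)(x^2 - 134); the splitting field is K = Q(sqrt(37), sqrt(134)). Since 37, 134, and 4958 are all non-squares in Q, the three subfields Q(sqrt(37)), Q(sqrt(134)), Q(sqrt(4958)) are distinct degree-2 extensions, so [K:Q] = 4 (Klein four Galois group).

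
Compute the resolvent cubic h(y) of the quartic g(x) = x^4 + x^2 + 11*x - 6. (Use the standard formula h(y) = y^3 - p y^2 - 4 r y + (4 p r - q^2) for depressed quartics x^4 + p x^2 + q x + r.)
h(y) = y^3 - y^2 + 24*y - 145

Identify coefficients: p = 1, q = 11, r = -6.
Plug into h(y) = y^3 - p y^2 - 4 r y + (4 p r - q^2):
  h(y) = y^3 - (1) y^2 - 4*(-6) y + (4*(1)*(-6) - (11)^2)
       = y^3 + (-1) y^2 + (24) y + (-145).
Simplifying: h(y) = y^3 - y^2 + 24*y - 145.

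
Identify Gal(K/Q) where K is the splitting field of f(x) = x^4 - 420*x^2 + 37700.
Gal(K/Q) = V_4 (Klein four-group, Z/2Z × Z/2Z)

f factors as (x^2 - 130)(x^2 - 290), so the splitting field is K = Q(sqrt(130), sqrt(290)). The elements 130, 290, 37700 are all non-squares in Q, so sqrt(130) and sqrt(290) generate independent quadratic extensions. Thus [K:Q] = 4 and Gal(K/Q) is generated by the two order-2 automorphisms sqrt(130) ↦ -sqrt(130) and sqrt(290) ↦ -sqrt(290), giving V_4.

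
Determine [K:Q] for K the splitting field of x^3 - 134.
[K:Q] = 6

x^3 - 134 has one real root r = 134^(1/3) and two complex roots r*zeta_3, r*zeta_3^2 where zeta_3 = e^(2*pi*i/3). The splitting field is Q(r, zeta_3). [Q(r):Q] = 3 and [Q(zeta_3):Q] = 2 with gcd = 1, so [Q(r, zeta_3):Q] = 3 * 2 = 6.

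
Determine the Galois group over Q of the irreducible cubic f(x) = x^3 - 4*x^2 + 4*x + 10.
Gal(K/Q) = S_3 (symmetric group of order 6)

Compute the discriminant of x^3 + (-4)*x^2 + (4)*x + (10): Δ = -3020. Since Δ is not a rational square, the Galois group is not contained in A_3; it must be the full S_3 (irreducibility of the cubic rules out anything smaller).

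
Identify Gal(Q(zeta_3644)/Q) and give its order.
|Gal(Q(zeta_3644)/Q)| = phi(3644) = 1820; group ≅ (Z/3644Z)^* ≅ Z/2Z × Z/910Z

The n-th cyclotomic polynomial Φ_3644(x) is the minimal polynomial of zeta_3644 over Q and has degree phi(3644) = 1820. So Q(zeta_3644) is a degree-1820 Galois extension with Galois group (Z/3644Z)^*. By CRT, (Z/3644Z)^* ≅ (Z/4Z)^* × (Z/911Z)^*. Each prime-power unit group is (Z/4Z)^* ≅ Z/2Z; (Z/911Z)^* ≅ Z/910Z. Hence Gal(Q(zeta_3644)/Q) ≅ Z/2Z × Z/910Z.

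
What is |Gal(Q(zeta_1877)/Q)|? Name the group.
|Gal(Q(zeta_1877)/Q)| = phi(1877) = 1876; group ≅ (Z/1877Z)^* ≅ Z/1876Z

The n-th cyclotomic polynomial Φ_1877(x) is the minimal polynomial of zeta_1877 over Q and has degree phi(1877) = 1876. So Q(zeta_1877) is a degree-1876 Galois extension with Galois group (Z/1877Z)^*. (Z/1877Z)^* is cyclic since 1877 is an odd prime power (or 4). Hence Gal(Q(zeta_1877)/Q) ≅ Z/1876Z.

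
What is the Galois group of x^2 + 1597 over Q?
Gal(K/Q) = Z/2Z (cyclic of order 2)

x^2 + 1597 is irreducible over Q since -1597 is not a rational square. The splitting field Q(sqrt(-1597)) has degree 2 over Q, and its unique nontrivial automorphism is sqrt(-1597) ↦ -sqrt(-1597). Hence Gal(Q(sqrt(-1597))/Q) = Z/2Z.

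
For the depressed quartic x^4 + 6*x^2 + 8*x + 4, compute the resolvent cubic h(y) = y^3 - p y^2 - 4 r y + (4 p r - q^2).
h(y) = y^3 - 6*y^2 - 16*y + 32

Identify coefficients: p = 6, q = 8, r = 4.
Plug into h(y) = y^3 - p y^2 - 4 r y + (4 p r - q^2):
  h(y) = y^3 - (6) y^2 - 4*(4) y + (4*(6)*(4) - (8)^2)
       = y^3 + (-6) y^2 + (-16) y + (32).
Simplifying: h(y) = y^3 - 6*y^2 - 16*y + 32.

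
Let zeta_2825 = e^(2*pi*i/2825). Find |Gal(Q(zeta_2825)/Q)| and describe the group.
|Gal(Q(zeta_2825)/Q)| = phi(2825) = 2240; group ≅ (Z/2825Z)^* ≅ Z/20Z × Z/112Z

The n-th cyclotomic polynomial Φ_2825(x) is the minimal polynomial of zeta_2825 over Q and has degree phi(2825) = 2240. So Q(zeta_2825) is a degree-2240 Galois extension with Galois group (Z/2825Z)^*. By CRT, (Z/2825Z)^* ≅ (Z/25Z)^* × (Z/113Z)^*. Each prime-power unit group is (Z/25Z)^* ≅ Z/20Z; (Z/113Z)^* ≅ Z/112Z. Hence Gal(Q(zeta_2825)/Q) ≅ Z/20Z × Z/112Z.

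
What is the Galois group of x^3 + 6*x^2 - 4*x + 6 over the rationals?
Gal(K/Q) = S_3 (symmetric group of order 6)

Compute the discriminant of x^3 + (6)*x^2 + (-4)*x + (6): Δ = -7916. Since Δ is not a rational square, the Galois group is not contained in A_3; it must be the full S_3 (irreducibility of the cubic rules out anything smaller).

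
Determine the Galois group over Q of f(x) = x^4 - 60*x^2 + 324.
Gal(K/Q) = Z/2Z (cyclic of order 2)

f factors as (x^2 - 6)(x^2 - 54), so the splitting field is K = Q(sqrt(6), sqrt(54)). The squarefree part of 6 is 6 and the squarefree part of 54 is also 6, so sqrt(6) and sqrt(54) are both rational multiples of sqrt(6). Hence Q(sqrt(6)) = Q(sqrt(54)) = Q(sqrt(6)), and the splitting field collapses to a single degree-2 extension with Galois group Z/2Z.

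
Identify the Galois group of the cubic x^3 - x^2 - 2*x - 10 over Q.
Gal(K/Q) = S_3 (symmetric group of order 6)

Compute the discriminant of x^3 + (-1)*x^2 + (-2)*x + (-10): Δ = -3064. Since Δ is not a rational square, the Galois group is not contained in A_3; it must be the full S_3 (irreducibility of the cubic rules out anything smaller).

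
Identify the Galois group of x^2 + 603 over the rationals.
Gal(K/Q) = Z/2Z (cyclic of order 2)

x^2 + 603 is irreducible over Q since -603 is not a rational square. The splitting field Q(sqrt(-603)) has degree 2 over Q, and its unique nontrivial automorphism is sqrt(-603) ↦ -sqrt(-603). Hence Gal(Q(sqrt(-603))/Q) = Z/2Z.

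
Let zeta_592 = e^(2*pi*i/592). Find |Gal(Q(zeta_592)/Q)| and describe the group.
|Gal(Q(zeta_592)/Q)| = phi(592) = 288; group ≅ (Z/592Z)^* ≅ Z/2Z × Z/4Z × Z/36Z

The n-th cyclotomic polynomial Φ_592(x) is the minimal polynomial of zeta_592 over Q and has degree phi(592) = 288. So Q(zeta_592) is a degree-288 Galois extension with Galois group (Z/592Z)^*. By CRT, (Z/592Z)^* ≅ (Z/16Z)^* × (Z/37Z)^*. Each prime-power unit group is (Z/16Z)^* ≅ Z/2Z × Z/4Z; (Z/37Z)^* ≅ Z/36Z. Hence Gal(Q(zeta_592)/Q) ≅ Z/2Z × Z/4Z × Z/36Z.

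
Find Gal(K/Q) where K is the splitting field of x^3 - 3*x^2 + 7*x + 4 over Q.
Gal(K/Q) = S_3 (symmetric group of order 6)

Compute the discriminant of x^3 + (-3)*x^2 + (7)*x + (4): Δ = -2443. Since Δ is not a rational square, the Galois group is not contained in A_3; it must be the full S_3 (irreducibility of the cubic rules out anything smaller).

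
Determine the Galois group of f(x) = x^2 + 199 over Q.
Gal(K/Q) = Z/2Z (cyclic of order 2)

x^2 + 199 is irreducible over Q since -199 is not a rational square. The splitting field Q(sqrt(-199)) has degree 2 over Q, and its unique nontrivial automorphism is sqrt(-199) ↦ -sqrt(-199). Hence Gal(Q(sqrt(-199))/Q) = Z/2Z.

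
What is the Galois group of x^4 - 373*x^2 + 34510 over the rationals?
Gal(K/Q) = V_4 (Klein four-group, Z/2Z × Z/2Z)

f factors as (x^2 - 203)(x^2 - 170), so the splitting field is K = Q(sqrt(203), sqrt(170)). The elements 203, 170, 34510 are all non-squares in Q, so sqrt(203) and sqrt(170) generate independent quadratic extensions. Thus [K:Q] = 4 and Gal(K/Q) is generated by the two order-2 automorphisms sqrt(203) ↦ -sqrt(203) and sqrt(170) ↦ -sqrt(170), giving V_4.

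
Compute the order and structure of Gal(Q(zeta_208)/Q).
|Gal(Q(zeta_208)/Q)| = phi(208) = 96; group ≅ (Z/208Z)^* ≅ Z/2Z × Z/4Z × Z/12Z

The n-th cyclotomic polynomial Φ_208(x) is the minimal polynomial of zeta_208 over Q and has degree phi(208) = 96. So Q(zeta_208) is a degree-96 Galois extension with Galois group (Z/208Z)^*. By CRT, (Z/208Z)^* ≅ (Z/16Z)^* × (Z/13Z)^*. Each prime-power unit group is (Z/16Z)^* ≅ Z/2Z × Z/4Z; (Z/13Z)^* ≅ Z/12Z. Hence Gal(Q(zeta_208)/Q) ≅ Z/2Z × Z/4Z × Z/12Z.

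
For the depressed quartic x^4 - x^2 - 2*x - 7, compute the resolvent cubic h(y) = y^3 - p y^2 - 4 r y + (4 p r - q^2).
h(y) = y^3 + y^2 + 28*y + 24

Identify coefficients: p = -1, q = -2, r = -7.
Plug into h(y) = y^3 - p y^2 - 4 r y + (4 p r - q^2):
  h(y) = y^3 - (-1) y^2 - 4*(-7) y + (4*(-1)*(-7) - (-2)^2)
       = y^3 + (1) y^2 + (28) y + (24).
Simplifying: h(y) = y^3 + y^2 + 28*y + 24.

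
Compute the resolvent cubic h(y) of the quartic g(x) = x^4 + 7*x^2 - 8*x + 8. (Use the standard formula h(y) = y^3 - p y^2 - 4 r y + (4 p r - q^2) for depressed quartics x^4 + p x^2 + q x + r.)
h(y) = y^3 - 7*y^2 - 32*y + 160

Identify coefficients: p = 7, q = -8, r = 8.
Plug into h(y) = y^3 - p y^2 - 4 r y + (4 p r - q^2):
  h(y) = y^3 - (7) y^2 - 4*(8) y + (4*(7)*(8) - (-8)^2)
       = y^3 + (-7) y^2 + (-32) y + (160).
Simplifying: h(y) = y^3 - 7*y^2 - 32*y + 160.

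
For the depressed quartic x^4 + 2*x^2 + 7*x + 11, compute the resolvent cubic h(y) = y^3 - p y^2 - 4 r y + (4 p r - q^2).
h(y) = y^3 - 2*y^2 - 44*y + 39

Identify coefficients: p = 2, q = 7, r = 11.
Plug into h(y) = y^3 - p y^2 - 4 r y + (4 p r - q^2):
  h(y) = y^3 - (2) y^2 - 4*(11) y + (4*(2)*(11) - (7)^2)
       = y^3 + (-2) y^2 + (-44) y + (39).
Simplifying: h(y) = y^3 - 2*y^2 - 44*y + 39.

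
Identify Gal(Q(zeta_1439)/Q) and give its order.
|Gal(Q(zeta_1439)/Q)| = phi(1439) = 1438; group ≅ (Z/1439Z)^* ≅ Z/1438Z

The n-th cyclotomic polynomial Φ_1439(x) is the minimal polynomial of zeta_1439 over Q and has degree phi(1439) = 1438. So Q(zeta_1439) is a degree-1438 Galois extension with Galois group (Z/1439Z)^*. (Z/1439Z)^* is cyclic since 1439 is an odd prime power (or 4). Hence Gal(Q(zeta_1439)/Q) ≅ Z/1438Z.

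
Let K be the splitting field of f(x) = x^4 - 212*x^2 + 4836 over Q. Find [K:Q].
[K:Q] = 4

f factors as (x^2 - 26)(x^2 - 186); the splitting field is K = Q(sqrt(26), sqrt(186)). Since 26, 186, and 4836 are all non-squares in Q, the three subfields Q(sqrt(26)), Q(sqrt(186)), Q(sqrt(4836)) are distinct degree-2 extensions, so [K:Q] = 4 (Klein four Galois group).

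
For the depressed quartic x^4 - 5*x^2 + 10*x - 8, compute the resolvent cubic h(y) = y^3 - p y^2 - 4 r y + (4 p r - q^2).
h(y) = y^3 + 5*y^2 + 32*y + 60

Identify coefficients: p = -5, q = 10, r = -8.
Plug into h(y) = y^3 - p y^2 - 4 r y + (4 p r - q^2):
  h(y) = y^3 - (-5) y^2 - 4*(-8) y + (4*(-5)*(-8) - (10)^2)
       = y^3 + (5) y^2 + (32) y + (60).
Simplifying: h(y) = y^3 + 5*y^2 + 32*y + 60.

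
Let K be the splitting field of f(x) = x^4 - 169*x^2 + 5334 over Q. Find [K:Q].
[K:Q] = 4

f factors as (x^2 - 42)(x^2 - 127); the splitting field is K = Q(sqrt(42), sqrt(127)). Since 42, 127, and 5334 are all non-squares in Q, the three subfields Q(sqrt(42)), Q(sqrt(127)), Q(sqrt(5334)) are distinct degree-2 extensions, so [K:Q] = 4 (Klein four Galois group).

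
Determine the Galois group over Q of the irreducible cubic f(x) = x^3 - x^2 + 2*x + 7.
Gal(K/Q) = S_3 (symmetric group of order 6)

Compute the discriminant of x^3 + (-1)*x^2 + (2)*x + (7): Δ = -1575. Since Δ is not a rational square, the Galois group is not contained in A_3; it must be the full S_3 (irreducibility of the cubic rules out anything smaller).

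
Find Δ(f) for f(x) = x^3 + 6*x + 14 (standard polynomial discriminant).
Δ = -6156

For a depressed cubic x^3 + p x + q the discriminant is Δ = -4 p^3 - 27 q^2 = -4*(6)^3 - 27*(14)^2 = -864 - 5292 = -6156.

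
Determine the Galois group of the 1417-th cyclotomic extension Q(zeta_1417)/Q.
|Gal(Q(zeta_1417)/Q)| = phi(1417) = 1296; group ≅ (Z/1417Z)^* ≅ Z/12Z × Z/108Z

The n-th cyclotomic polynomial Φ_1417(x) is the minimal polynomial of zeta_1417 over Q and has degree phi(1417) = 1296. So Q(zeta_1417) is a degree-1296 Galois extension with Galois group (Z/1417Z)^*. By CRT, (Z/1417Z)^* ≅ (Z/13Z)^* × (Z/109Z)^*. Each prime-power unit group is (Z/13Z)^* ≅ Z/12Z; (Z/109Z)^* ≅ Z/108Z. Hence Gal(Q(zeta_1417)/Q) ≅ Z/12Z × Z/108Z.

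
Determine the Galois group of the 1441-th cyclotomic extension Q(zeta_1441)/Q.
|Gal(Q(zeta_1441)/Q)| = phi(1441) = 1300; group ≅ (Z/1441Z)^* ≅ Z/10Z × Z/130Z

The n-th cyclotomic polynomial Φ_1441(x) is the minimal polynomial of zeta_1441 over Q and has degree phi(1441) = 1300. So Q(zeta_1441) is a degree-1300 Galois extension with Galois group (Z/1441Z)^*. By CRT, (Z/1441Z)^* ≅ (Z/11Z)^* × (Z/131Z)^*. Each prime-power unit group is (Z/11Z)^* ≅ Z/10Z; (Z/131Z)^* ≅ Z/130Z. Hence Gal(Q(zeta_1441)/Q) ≅ Z/10Z × Z/130Z.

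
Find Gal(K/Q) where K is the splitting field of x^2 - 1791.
Gal(K/Q) = Z/2Z (cyclic of order 2)

x^2 - 1791 is irreducible over Q since 1791 is not a rational square. The splitting field Q(sqrt(1791)) has degree 2 over Q, and its unique nontrivial automorphism is sqrt(1791) ↦ -sqrt(1791). Hence Gal(Q(sqrt(1791))/Q) = Z/2Z.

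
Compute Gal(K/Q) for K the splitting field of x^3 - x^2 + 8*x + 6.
Gal(K/Q) = S_3 (symmetric group of order 6)

Compute the discriminant of x^3 + (-1)*x^2 + (8)*x + (6): Δ = -3796. Since Δ is not a rational square, the Galois group is not contained in A_3; it must be the full S_3 (irreducibility of the cubic rules out anything smaller).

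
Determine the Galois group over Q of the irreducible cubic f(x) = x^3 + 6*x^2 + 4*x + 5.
Gal(K/Q) = S_3 (symmetric group of order 6)

Compute the discriminant of x^3 + (6)*x^2 + (4)*x + (5): Δ = -2515. Since Δ is not a rational square, the Galois group is not contained in A_3; it must be the full S_3 (irreducibility of the cubic rules out anything smaller).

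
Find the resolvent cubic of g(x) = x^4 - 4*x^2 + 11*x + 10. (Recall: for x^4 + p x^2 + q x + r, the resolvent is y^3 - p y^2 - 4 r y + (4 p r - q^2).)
h(y) = y^3 + 4*y^2 - 40*y - 281

Identify coefficients: p = -4, q = 11, r = 10.
Plug into h(y) = y^3 - p y^2 - 4 r y + (4 p r - q^2):
  h(y) = y^3 - (-4) y^2 - 4*(10) y + (4*(-4)*(10) - (11)^2)
       = y^3 + (4) y^2 + (-40) y + (-281).
Simplifying: h(y) = y^3 + 4*y^2 - 40*y - 281.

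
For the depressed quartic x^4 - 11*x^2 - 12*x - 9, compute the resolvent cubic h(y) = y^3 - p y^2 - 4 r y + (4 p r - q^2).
h(y) = y^3 + 11*y^2 + 36*y + 252

Identify coefficients: p = -11, q = -12, r = -9.
Plug into h(y) = y^3 - p y^2 - 4 r y + (4 p r - q^2):
  h(y) = y^3 - (-11) y^2 - 4*(-9) y + (4*(-11)*(-9) - (-12)^2)
       = y^3 + (11) y^2 + (36) y + (252).
Simplifying: h(y) = y^3 + 11*y^2 + 36*y + 252.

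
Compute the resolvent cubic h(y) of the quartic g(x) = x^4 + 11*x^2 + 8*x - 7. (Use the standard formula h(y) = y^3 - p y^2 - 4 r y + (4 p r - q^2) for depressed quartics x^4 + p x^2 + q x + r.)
h(y) = y^3 - 11*y^2 + 28*y - 372

Identify coefficients: p = 11, q = 8, r = -7.
Plug into h(y) = y^3 - p y^2 - 4 r y + (4 p r - q^2):
  h(y) = y^3 - (11) y^2 - 4*(-7) y + (4*(11)*(-7) - (8)^2)
       = y^3 + (-11) y^2 + (28) y + (-372).
Simplifying: h(y) = y^3 - 11*y^2 + 28*y - 372.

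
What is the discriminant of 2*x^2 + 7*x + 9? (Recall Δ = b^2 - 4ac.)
Δ = -23

For a quadratic a x^2 + b x + c the discriminant is Δ = b^2 - 4ac = (7)^2 - 4*(2)*(9) = 49 - (72) = -23.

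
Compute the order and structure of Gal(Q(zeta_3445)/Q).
|Gal(Q(zeta_3445)/Q)| = phi(3445) = 2496; group ≅ (Z/3445Z)^* ≅ Z/4Z × Z/12Z × Z/52Z

The n-th cyclotomic polynomial Φ_3445(x) is the minimal polynomial of zeta_3445 over Q and has degree phi(3445) = 2496. So Q(zeta_3445) is a degree-2496 Galois extension with Galois group (Z/3445Z)^*. By CRT, (Z/3445Z)^* ≅ (Z/5Z)^* × (Z/13Z)^* × (Z/53Z)^*. Each prime-power unit group is (Z/5Z)^* ≅ Z/4Z; (Z/13Z)^* ≅ Z/12Z; (Z/53Z)^* ≅ Z/52Z. Hence Gal(Q(zeta_3445)/Q) ≅ Z/4Z × Z/12Z × Z/52Z.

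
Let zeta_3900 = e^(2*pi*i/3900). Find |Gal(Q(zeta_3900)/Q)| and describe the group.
|Gal(Q(zeta_3900)/Q)| = phi(3900) = 960; group ≅ (Z/3900Z)^* ≅ Z/2Z × Z/2Z × Z/12Z × Z/20Z

The n-th cyclotomic polynomial Φ_3900(x) is the minimal polynomial of zeta_3900 over Q and has degree phi(3900) = 960. So Q(zeta_3900) is a degree-960 Galois extension with Galois group (Z/3900Z)^*. By CRT, (Z/3900Z)^* ≅ (Z/4Z)^* × (Z/3Z)^* × (Z/25Z)^* × (Z/13Z)^*. Each prime-power unit group is (Z/4Z)^* ≅ Z/2Z; (Z/3Z)^* ≅ Z/2Z; (Z/25Z)^* ≅ Z/20Z; (Z/13Z)^* ≅ Z/12Z. Hence Gal(Q(zeta_3900)/Q) ≅ Z/2Z × Z/2Z × Z/12Z × Z/20Z.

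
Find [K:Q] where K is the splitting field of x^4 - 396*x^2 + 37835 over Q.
[K:Q] = 4

f factors as (x^2 - 235)(x^2 - 161); the splitting field is K = Q(sqrt(235), sqrt(161)). Since 235, 161, and 37835 are all non-squares in Q, the three subfields Q(sqrt(235)), Q(sqrt(161)), Q(sqrt(37835)) are distinct degree-2 extensions, so [K:Q] = 4 (Klein four Galois group).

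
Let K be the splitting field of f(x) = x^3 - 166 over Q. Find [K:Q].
[K:Q] = 6

x^3 - 166 has one real root r = 166^(1/3) and two complex roots r*zeta_3, r*zeta_3^2 where zeta_3 = e^(2*pi*i/3). The splitting field is Q(r, zeta_3). [Q(r):Q] = 3 and [Q(zeta_3):Q] = 2 with gcd = 1, so [Q(r, zeta_3):Q] = 3 * 2 = 6.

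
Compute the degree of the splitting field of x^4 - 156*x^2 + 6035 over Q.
[K:Q] = 4

f factors as (x^2 - 71)(x^2 - 85); the splitting field is K = Q(sqrt(71), sqrt(85)). Since 71, 85, and 6035 are all non-squares in Q, the three subfields Q(sqrt(71)), Q(sqrt(85)), Q(sqrt(6035)) are distinct degree-2 extensions, so [K:Q] = 4 (Klein four Galois group).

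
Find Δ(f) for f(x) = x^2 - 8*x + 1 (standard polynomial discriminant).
Δ = 60

For a quadratic a x^2 + b x + c the discriminant is Δ = b^2 - 4ac = (-8)^2 - 4*(1)*(1) = 64 - (4) = 60.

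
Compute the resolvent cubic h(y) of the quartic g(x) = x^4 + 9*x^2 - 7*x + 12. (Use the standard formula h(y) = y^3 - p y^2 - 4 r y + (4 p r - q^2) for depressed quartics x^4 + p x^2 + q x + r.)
h(y) = y^3 - 9*y^2 - 48*y + 383

Identify coefficients: p = 9, q = -7, r = 12.
Plug into h(y) = y^3 - p y^2 - 4 r y + (4 p r - q^2):
  h(y) = y^3 - (9) y^2 - 4*(12) y + (4*(9)*(12) - (-7)^2)
       = y^3 + (-9) y^2 + (-48) y + (383).
Simplifying: h(y) = y^3 - 9*y^2 - 48*y + 383.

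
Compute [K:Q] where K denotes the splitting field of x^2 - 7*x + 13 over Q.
[K:Q] = 2

The discriminant of x^2 + (-7)*x + (13) is b^2 - 4c = 49 - (52) = -3. Since -3 is not a perfect square in Q, the polynomial is irreducible over Q. Its two roots generate a degree-2 extension, so [K:Q] = 2.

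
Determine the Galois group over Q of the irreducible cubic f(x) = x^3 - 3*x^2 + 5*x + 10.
Gal(K/Q) = S_3 (symmetric group of order 6)

Compute the discriminant of x^3 + (-3)*x^2 + (5)*x + (10): Δ = -4595. Since Δ is not a rational square, the Galois group is not contained in A_3; it must be the full S_3 (irreducibility of the cubic rules out anything smaller).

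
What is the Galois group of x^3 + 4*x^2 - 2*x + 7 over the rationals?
Gal(K/Q) = S_3 (symmetric group of order 6)

Compute the discriminant of x^3 + (4)*x^2 + (-2)*x + (7): Δ = -4027. Since Δ is not a rational square, the Galois group is not contained in A_3; it must be the full S_3 (irreducibility of the cubic rules out anything smaller).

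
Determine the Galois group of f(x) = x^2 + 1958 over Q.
Gal(K/Q) = Z/2Z (cyclic of order 2)

x^2 + 1958 is irreducible over Q since -1958 is not a rational square. The splitting field Q(sqrt(-1958)) has degree 2 over Q, and its unique nontrivial automorphism is sqrt(-1958) ↦ -sqrt(-1958). Hence Gal(Q(sqrt(-1958))/Q) = Z/2Z.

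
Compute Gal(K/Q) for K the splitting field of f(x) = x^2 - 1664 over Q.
Gal(K/Q) = Z/2Z (cyclic of order 2)

x^2 - 1664 is irreducible over Q since 1664 is not a rational square. The splitting field Q(sqrt(1664)) has degree 2 over Q, and its unique nontrivial automorphism is sqrt(1664) ↦ -sqrt(1664). Hence Gal(Q(sqrt(1664))/Q) = Z/2Z.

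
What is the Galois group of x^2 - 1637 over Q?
Gal(K/Q) = Z/2Z (cyclic of order 2)

x^2 - 1637 is irreducible over Q since 1637 is not a rational square. The splitting field Q(sqrt(1637)) has degree 2 over Q, and its unique nontrivial automorphism is sqrt(1637) ↦ -sqrt(1637). Hence Gal(Q(sqrt(1637))/Q) = Z/2Z.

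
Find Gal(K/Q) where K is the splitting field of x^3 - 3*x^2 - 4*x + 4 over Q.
Gal(K/Q) = S_3 (symmetric group of order 6)

Compute the discriminant of x^3 + (-3)*x^2 + (-4)*x + (4): Δ = 1264. Since Δ is not a rational square, the Galois group is not contained in A_3; it must be the full S_3 (irreducibility of the cubic rules out anything smaller).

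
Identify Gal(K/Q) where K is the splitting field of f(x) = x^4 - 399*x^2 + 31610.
Gal(K/Q) = V_4 (Klein four-group, Z/2Z × Z/2Z)

f factors as (x^2 - 109)(x^2 - 290), so the splitting field is K = Q(sqrt(109), sqrt(290)). The elements 109, 290, 31610 are all non-squares in Q, so sqrt(109) and sqrt(290) generate independent quadratic extensions. Thus [K:Q] = 4 and Gal(K/Q) is generated by the two order-2 automorphisms sqrt(109) ↦ -sqrt(109) and sqrt(290) ↦ -sqrt(290), giving V_4.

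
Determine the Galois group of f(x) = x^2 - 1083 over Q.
Gal(K/Q) = Z/2Z (cyclic of order 2)

x^2 - 1083 is irreducible over Q since 1083 is not a rational square. The splitting field Q(sqrt(1083)) has degree 2 over Q, and its unique nontrivial automorphism is sqrt(1083) ↦ -sqrt(1083). Hence Gal(Q(sqrt(1083))/Q) = Z/2Z.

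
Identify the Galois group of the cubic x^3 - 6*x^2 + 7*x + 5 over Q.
Gal(K/Q) = S_3 (symmetric group of order 6)

Compute the discriminant of x^3 + (-6)*x^2 + (7)*x + (5): Δ = 257. Since Δ is not a rational square, the Galois group is not contained in A_3; it must be the full S_3 (irreducibility of the cubic rules out anything smaller).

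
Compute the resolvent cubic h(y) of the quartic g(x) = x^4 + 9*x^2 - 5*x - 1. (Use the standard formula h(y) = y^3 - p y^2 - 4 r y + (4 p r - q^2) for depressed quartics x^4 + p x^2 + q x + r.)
h(y) = y^3 - 9*y^2 + 4*y - 61

Identify coefficients: p = 9, q = -5, r = -1.
Plug into h(y) = y^3 - p y^2 - 4 r y + (4 p r - q^2):
  h(y) = y^3 - (9) y^2 - 4*(-1) y + (4*(9)*(-1) - (-5)^2)
       = y^3 + (-9) y^2 + (4) y + (-61).
Simplifying: h(y) = y^3 - 9*y^2 + 4*y - 61.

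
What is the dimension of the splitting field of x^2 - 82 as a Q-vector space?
[K:Q] = 2

The polynomial x^2 - 82 is irreducible over Q since 82 is not a perfect square. Its splitting field is Q(sqrt(82)), which has degree 2 over Q.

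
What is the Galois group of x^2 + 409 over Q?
Gal(K/Q) = Z/2Z (cyclic of order 2)

x^2 + 409 is irreducible over Q since -409 is not a rational square. The splitting field Q(sqrt(-409)) has degree 2 over Q, and its unique nontrivial automorphism is sqrt(-409) ↦ -sqrt(-409). Hence Gal(Q(sqrt(-409))/Q) = Z/2Z.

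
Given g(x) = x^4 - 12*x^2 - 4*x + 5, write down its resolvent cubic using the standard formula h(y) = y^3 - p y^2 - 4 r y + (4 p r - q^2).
h(y) = y^3 + 12*y^2 - 20*y - 256

Identify coefficients: p = -12, q = -4, r = 5.
Plug into h(y) = y^3 - p y^2 - 4 r y + (4 p r - q^2):
  h(y) = y^3 - (-12) y^2 - 4*(5) y + (4*(-12)*(5) - (-4)^2)
       = y^3 + (12) y^2 + (-20) y + (-256).
Simplifying: h(y) = y^3 + 12*y^2 - 20*y - 256.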